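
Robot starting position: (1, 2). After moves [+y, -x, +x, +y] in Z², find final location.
(1, 4)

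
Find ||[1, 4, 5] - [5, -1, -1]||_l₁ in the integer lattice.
15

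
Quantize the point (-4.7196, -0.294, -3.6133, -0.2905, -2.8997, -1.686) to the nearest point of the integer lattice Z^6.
(-5, 0, -4, 0, -3, -2)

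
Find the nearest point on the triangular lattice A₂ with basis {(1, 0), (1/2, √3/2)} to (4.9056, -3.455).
(5, -3.464)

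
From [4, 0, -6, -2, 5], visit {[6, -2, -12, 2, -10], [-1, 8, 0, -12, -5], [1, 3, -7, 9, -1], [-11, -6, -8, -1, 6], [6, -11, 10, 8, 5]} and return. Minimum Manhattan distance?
234
(one optimal route: (4, 0, -6, -2, 5) → (6, -2, -12, 2, -10) → (-1, 8, 0, -12, -5) → (1, 3, -7, 9, -1) → (6, -11, 10, 8, 5) → (-11, -6, -8, -1, 6) → (4, 0, -6, -2, 5))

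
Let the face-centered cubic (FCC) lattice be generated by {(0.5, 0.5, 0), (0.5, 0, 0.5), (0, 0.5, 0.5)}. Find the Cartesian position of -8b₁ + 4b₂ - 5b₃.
(-2, -6.5, -0.5)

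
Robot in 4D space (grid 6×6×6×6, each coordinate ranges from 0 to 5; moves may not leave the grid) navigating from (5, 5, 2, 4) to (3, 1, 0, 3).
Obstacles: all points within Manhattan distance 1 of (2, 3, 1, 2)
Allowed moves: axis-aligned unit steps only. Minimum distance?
9
(one shortest path: (5, 5, 2, 4) → (4, 5, 2, 4) → (3, 5, 2, 4) → (3, 4, 2, 4) → (3, 3, 2, 4) → (3, 2, 2, 4) → (3, 1, 2, 4) → (3, 1, 1, 4) → (3, 1, 0, 4) → (3, 1, 0, 3))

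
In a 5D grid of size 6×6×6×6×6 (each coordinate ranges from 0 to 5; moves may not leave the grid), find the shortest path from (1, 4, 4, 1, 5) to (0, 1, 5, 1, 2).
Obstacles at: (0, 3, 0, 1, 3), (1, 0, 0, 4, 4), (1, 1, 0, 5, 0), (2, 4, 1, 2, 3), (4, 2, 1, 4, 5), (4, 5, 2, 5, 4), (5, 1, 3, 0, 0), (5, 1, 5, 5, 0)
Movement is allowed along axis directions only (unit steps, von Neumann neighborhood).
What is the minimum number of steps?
8
(one shortest path: (1, 4, 4, 1, 5) → (0, 4, 4, 1, 5) → (0, 3, 4, 1, 5) → (0, 2, 4, 1, 5) → (0, 1, 4, 1, 5) → (0, 1, 5, 1, 5) → (0, 1, 5, 1, 4) → (0, 1, 5, 1, 3) → (0, 1, 5, 1, 2))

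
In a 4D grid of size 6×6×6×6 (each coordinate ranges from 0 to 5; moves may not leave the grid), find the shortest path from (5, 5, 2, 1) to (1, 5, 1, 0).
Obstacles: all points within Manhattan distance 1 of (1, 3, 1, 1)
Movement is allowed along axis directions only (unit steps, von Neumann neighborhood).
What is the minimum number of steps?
6
(one shortest path: (5, 5, 2, 1) → (4, 5, 2, 1) → (3, 5, 2, 1) → (2, 5, 2, 1) → (1, 5, 2, 1) → (1, 5, 1, 1) → (1, 5, 1, 0))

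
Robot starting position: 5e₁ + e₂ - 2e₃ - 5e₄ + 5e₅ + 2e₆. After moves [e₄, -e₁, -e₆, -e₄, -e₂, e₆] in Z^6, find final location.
(4, 0, -2, -5, 5, 2)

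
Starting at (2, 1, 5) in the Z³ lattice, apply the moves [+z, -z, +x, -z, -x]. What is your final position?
(2, 1, 4)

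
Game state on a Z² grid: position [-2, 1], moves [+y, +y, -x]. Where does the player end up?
(-3, 3)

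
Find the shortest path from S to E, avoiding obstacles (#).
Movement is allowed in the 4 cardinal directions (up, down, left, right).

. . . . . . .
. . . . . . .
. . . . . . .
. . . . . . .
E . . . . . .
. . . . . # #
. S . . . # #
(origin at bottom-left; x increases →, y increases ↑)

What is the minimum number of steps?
3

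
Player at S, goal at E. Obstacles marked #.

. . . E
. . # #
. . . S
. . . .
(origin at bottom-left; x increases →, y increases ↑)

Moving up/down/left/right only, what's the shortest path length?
6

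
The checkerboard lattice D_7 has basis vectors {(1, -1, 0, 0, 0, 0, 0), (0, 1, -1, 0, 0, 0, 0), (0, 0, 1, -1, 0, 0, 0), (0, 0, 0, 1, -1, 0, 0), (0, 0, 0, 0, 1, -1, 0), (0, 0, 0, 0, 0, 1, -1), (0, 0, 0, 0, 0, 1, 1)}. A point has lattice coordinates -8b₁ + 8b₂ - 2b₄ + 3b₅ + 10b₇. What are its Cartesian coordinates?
(-8, 16, -8, -2, 5, 7, 10)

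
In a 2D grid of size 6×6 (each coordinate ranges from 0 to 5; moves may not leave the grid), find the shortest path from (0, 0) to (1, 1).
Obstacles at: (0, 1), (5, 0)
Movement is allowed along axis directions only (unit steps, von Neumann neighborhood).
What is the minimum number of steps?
2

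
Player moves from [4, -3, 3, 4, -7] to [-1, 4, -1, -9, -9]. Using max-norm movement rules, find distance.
13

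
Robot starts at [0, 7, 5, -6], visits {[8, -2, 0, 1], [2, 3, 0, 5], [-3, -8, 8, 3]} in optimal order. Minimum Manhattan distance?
64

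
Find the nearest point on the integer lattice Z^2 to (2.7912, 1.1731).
(3, 1)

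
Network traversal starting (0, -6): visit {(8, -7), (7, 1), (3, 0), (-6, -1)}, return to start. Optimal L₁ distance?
44
(one optimal route: (0, -6) → (8, -7) → (7, 1) → (3, 0) → (-6, -1) → (0, -6))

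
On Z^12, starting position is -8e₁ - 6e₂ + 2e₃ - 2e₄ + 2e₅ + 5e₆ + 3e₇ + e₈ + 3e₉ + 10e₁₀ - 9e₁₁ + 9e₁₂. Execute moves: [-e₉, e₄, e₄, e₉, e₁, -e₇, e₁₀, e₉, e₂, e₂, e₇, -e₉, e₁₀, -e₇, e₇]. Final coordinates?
(-7, -4, 2, 0, 2, 5, 3, 1, 3, 12, -9, 9)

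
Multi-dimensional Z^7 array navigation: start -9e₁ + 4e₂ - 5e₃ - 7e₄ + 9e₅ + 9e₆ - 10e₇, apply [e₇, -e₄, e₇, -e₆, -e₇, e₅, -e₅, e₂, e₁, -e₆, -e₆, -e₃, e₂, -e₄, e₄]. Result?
(-8, 6, -6, -8, 9, 6, -9)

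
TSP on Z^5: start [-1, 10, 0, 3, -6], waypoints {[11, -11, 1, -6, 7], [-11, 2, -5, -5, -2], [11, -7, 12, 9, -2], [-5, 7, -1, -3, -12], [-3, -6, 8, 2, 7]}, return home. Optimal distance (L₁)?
212
(one optimal route: (-1, 10, 0, 3, -6) → (-5, 7, -1, -3, -12) → (-11, 2, -5, -5, -2) → (11, -11, 1, -6, 7) → (11, -7, 12, 9, -2) → (-3, -6, 8, 2, 7) → (-1, 10, 0, 3, -6))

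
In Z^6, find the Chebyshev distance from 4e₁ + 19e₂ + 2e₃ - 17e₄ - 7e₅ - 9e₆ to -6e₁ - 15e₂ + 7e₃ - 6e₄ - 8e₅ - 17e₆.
34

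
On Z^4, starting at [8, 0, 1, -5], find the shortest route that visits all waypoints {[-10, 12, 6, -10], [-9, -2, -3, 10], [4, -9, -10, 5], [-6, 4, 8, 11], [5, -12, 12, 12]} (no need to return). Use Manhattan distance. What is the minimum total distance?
161
(one optimal route: (8, 0, 1, -5) → (-10, 12, 6, -10) → (-6, 4, 8, 11) → (-9, -2, -3, 10) → (4, -9, -10, 5) → (5, -12, 12, 12))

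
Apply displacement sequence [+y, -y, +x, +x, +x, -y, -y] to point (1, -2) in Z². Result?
(4, -4)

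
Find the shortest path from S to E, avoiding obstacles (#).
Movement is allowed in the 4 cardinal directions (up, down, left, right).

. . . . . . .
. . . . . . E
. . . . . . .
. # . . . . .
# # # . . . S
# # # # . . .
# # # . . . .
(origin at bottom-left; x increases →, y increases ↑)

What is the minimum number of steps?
3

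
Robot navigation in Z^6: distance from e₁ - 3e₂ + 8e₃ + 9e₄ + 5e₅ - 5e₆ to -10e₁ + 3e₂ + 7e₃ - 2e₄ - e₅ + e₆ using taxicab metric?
41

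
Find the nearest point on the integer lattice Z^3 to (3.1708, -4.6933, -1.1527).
(3, -5, -1)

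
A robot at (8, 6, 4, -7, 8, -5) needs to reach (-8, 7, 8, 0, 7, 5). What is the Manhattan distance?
39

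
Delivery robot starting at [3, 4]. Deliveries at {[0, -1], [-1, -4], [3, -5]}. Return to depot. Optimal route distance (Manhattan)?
26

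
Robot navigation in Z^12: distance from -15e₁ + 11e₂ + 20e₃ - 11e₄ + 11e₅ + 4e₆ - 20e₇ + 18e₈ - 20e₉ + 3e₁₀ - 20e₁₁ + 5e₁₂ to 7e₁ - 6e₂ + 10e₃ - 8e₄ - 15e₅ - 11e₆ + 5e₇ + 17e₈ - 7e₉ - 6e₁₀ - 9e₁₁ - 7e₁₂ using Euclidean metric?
54.074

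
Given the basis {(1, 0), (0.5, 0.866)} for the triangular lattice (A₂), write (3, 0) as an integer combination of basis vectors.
3b₁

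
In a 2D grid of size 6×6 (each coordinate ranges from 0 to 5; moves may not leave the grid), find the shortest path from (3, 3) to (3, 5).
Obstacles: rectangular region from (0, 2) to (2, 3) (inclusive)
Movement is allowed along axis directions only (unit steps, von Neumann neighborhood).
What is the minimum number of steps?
2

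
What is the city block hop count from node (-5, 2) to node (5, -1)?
13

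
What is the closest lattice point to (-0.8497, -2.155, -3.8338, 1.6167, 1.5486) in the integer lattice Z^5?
(-1, -2, -4, 2, 2)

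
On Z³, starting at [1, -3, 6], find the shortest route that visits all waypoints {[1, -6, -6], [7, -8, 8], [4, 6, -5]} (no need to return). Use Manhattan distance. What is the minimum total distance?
51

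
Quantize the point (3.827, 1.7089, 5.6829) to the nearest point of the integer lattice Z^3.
(4, 2, 6)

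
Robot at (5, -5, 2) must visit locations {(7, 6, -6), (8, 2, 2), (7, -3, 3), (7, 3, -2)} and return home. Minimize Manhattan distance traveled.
46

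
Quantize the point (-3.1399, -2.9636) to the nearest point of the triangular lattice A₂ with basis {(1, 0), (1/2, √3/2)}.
(-3.5, -2.598)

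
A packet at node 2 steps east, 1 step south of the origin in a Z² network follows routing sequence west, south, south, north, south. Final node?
(1, -3)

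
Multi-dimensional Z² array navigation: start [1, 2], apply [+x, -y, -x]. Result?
(1, 1)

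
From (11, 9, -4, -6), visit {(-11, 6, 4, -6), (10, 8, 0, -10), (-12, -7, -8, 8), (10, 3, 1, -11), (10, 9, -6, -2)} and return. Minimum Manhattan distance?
146
(one optimal route: (11, 9, -4, -6) → (10, 8, 0, -10) → (10, 3, 1, -11) → (-11, 6, 4, -6) → (-12, -7, -8, 8) → (10, 9, -6, -2) → (11, 9, -4, -6))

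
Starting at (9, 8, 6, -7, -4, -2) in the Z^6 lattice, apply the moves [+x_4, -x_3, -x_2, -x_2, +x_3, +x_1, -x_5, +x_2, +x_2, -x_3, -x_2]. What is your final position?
(10, 7, 5, -6, -5, -2)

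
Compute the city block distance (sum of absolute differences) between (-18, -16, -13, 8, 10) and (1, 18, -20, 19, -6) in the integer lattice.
87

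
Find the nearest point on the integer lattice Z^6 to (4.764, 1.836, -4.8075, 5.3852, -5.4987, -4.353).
(5, 2, -5, 5, -5, -4)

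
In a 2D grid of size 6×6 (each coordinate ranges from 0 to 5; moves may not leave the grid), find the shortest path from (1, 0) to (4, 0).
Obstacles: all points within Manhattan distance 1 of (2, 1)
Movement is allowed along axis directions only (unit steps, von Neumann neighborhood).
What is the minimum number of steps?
11
(one shortest path: (1, 0) → (0, 0) → (0, 1) → (0, 2) → (1, 2) → (1, 3) → (2, 3) → (3, 3) → (4, 3) → (4, 2) → (4, 1) → (4, 0))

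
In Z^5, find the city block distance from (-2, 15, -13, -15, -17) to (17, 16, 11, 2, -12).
66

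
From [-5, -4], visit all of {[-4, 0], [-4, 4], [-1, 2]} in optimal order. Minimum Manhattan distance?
14
(one optimal route: (-5, -4) → (-4, 0) → (-4, 4) → (-1, 2))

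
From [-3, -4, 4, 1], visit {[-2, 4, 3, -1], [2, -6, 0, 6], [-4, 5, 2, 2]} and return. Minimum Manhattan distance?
58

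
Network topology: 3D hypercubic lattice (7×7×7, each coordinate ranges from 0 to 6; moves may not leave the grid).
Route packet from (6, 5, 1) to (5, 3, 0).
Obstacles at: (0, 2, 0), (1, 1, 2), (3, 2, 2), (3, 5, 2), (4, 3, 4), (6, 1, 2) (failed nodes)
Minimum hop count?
4
(one shortest path: (6, 5, 1) → (5, 5, 1) → (5, 4, 1) → (5, 3, 1) → (5, 3, 0))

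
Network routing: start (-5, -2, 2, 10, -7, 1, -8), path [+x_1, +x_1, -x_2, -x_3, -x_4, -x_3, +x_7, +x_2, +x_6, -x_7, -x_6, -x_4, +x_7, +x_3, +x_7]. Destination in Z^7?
(-3, -2, 1, 8, -7, 1, -6)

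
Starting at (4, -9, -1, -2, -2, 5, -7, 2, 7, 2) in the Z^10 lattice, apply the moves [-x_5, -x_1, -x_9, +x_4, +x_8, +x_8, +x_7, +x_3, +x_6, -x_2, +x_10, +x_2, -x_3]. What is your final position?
(3, -9, -1, -1, -3, 6, -6, 4, 6, 3)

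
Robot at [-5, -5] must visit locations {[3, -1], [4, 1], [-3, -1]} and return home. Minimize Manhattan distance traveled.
30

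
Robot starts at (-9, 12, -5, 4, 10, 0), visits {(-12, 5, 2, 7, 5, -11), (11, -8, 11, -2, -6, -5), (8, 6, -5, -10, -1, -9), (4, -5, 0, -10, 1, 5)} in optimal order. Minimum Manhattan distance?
171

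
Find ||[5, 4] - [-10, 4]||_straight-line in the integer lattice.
15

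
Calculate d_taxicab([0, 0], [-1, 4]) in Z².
5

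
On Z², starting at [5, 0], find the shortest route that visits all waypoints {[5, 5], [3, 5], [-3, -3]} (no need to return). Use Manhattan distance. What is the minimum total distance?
21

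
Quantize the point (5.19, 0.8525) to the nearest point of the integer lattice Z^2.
(5, 1)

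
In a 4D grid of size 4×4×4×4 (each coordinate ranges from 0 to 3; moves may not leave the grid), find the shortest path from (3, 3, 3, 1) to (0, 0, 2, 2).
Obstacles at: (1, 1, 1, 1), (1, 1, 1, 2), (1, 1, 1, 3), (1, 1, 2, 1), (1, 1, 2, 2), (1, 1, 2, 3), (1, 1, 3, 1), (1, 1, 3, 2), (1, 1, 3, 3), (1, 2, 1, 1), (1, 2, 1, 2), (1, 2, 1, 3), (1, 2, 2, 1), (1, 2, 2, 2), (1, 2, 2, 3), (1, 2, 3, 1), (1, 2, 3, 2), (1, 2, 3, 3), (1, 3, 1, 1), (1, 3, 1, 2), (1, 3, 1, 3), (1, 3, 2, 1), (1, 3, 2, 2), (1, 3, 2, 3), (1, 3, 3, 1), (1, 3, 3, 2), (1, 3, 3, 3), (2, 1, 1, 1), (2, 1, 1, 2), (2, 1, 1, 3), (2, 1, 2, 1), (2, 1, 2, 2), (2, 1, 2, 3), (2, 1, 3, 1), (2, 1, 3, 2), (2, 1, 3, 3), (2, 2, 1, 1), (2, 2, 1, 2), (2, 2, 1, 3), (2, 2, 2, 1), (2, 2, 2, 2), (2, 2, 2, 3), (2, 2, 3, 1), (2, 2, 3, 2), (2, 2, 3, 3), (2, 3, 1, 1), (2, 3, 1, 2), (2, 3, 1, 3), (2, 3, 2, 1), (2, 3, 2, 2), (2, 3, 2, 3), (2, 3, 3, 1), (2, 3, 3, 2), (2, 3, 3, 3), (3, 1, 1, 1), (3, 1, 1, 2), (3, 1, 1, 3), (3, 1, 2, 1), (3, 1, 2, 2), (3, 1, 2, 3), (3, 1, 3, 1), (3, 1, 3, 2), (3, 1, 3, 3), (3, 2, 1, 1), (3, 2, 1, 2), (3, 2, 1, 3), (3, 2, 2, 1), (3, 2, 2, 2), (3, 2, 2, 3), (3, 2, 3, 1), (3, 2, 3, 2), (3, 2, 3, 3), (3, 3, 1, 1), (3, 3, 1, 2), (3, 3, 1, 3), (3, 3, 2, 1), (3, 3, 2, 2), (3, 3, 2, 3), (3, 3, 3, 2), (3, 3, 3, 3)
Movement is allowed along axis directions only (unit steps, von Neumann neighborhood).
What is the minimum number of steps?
10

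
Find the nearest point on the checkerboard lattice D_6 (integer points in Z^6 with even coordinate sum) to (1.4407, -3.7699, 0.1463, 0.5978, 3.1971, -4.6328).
(1, -4, 0, 1, 3, -5)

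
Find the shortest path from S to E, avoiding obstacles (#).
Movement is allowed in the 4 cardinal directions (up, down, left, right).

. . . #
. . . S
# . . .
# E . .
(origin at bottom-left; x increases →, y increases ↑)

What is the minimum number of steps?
4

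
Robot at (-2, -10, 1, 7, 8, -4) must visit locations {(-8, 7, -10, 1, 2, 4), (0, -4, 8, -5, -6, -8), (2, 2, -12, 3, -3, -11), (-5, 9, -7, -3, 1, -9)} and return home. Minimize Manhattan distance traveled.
198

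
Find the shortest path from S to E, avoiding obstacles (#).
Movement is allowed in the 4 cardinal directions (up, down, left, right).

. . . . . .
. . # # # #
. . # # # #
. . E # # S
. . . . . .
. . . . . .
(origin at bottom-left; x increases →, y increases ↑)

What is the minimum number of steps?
5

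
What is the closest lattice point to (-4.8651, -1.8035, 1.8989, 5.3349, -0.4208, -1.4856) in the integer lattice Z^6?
(-5, -2, 2, 5, 0, -1)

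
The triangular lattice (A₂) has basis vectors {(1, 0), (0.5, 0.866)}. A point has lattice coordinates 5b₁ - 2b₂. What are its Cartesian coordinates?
(4, -1.732)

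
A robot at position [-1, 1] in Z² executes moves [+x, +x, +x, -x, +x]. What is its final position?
(2, 1)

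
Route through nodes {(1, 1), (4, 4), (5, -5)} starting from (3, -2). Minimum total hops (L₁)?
21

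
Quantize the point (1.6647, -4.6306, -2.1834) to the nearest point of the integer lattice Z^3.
(2, -5, -2)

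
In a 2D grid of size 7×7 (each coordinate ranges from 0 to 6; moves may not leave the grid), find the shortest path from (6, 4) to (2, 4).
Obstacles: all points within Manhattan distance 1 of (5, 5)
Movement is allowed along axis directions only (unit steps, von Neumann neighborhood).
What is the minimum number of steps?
6
(one shortest path: (6, 4) → (6, 3) → (5, 3) → (4, 3) → (3, 3) → (2, 3) → (2, 4))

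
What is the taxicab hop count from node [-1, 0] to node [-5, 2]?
6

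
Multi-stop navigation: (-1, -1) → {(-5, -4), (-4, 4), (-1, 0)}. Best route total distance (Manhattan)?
17
(one optimal route: (-1, -1) → (-1, 0) → (-4, 4) → (-5, -4))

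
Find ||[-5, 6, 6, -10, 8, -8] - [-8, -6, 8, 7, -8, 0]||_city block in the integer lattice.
58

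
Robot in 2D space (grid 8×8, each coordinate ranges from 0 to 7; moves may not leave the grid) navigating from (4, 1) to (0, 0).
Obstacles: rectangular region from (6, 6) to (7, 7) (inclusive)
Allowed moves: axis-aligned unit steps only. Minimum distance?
5
(one shortest path: (4, 1) → (3, 1) → (2, 1) → (1, 1) → (0, 1) → (0, 0))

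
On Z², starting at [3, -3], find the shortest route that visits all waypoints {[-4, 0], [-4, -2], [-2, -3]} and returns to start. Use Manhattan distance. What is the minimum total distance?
20
(one optimal route: (3, -3) → (-4, 0) → (-4, -2) → (-2, -3) → (3, -3))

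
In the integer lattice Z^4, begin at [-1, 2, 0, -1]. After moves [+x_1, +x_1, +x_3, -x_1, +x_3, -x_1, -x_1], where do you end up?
(-2, 2, 2, -1)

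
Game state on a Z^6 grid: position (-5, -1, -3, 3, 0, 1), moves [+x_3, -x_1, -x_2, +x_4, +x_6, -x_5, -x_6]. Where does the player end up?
(-6, -2, -2, 4, -1, 1)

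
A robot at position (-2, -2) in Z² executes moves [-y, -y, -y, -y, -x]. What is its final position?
(-3, -6)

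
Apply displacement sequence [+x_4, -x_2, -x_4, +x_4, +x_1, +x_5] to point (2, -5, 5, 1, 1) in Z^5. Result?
(3, -6, 5, 2, 2)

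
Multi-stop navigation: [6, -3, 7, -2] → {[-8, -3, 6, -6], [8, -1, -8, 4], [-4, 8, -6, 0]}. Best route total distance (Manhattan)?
79
(one optimal route: (6, -3, 7, -2) → (-8, -3, 6, -6) → (-4, 8, -6, 0) → (8, -1, -8, 4))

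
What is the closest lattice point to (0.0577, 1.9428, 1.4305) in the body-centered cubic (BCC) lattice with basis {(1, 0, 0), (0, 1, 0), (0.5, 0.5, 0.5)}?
(0, 2, 1)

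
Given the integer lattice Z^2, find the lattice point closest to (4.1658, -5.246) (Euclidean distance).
(4, -5)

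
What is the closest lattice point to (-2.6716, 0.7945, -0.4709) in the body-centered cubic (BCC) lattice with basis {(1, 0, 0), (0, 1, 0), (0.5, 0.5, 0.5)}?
(-2.5, 0.5, -0.5)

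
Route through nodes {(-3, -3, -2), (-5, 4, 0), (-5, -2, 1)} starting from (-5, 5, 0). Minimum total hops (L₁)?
14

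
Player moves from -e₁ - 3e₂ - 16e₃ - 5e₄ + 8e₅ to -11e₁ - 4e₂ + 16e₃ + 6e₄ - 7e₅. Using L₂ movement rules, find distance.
38.3536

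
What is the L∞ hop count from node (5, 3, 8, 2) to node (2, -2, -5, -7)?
13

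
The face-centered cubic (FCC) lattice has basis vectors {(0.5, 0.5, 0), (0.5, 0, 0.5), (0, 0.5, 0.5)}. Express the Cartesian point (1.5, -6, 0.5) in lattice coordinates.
-5b₁ + 8b₂ - 7b₃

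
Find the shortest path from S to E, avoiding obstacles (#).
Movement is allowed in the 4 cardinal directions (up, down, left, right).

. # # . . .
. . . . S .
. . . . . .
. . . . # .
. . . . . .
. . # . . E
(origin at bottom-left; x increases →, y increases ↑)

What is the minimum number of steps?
5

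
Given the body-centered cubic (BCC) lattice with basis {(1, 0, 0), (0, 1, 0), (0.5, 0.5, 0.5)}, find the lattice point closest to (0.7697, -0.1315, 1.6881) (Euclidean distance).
(1, 0, 2)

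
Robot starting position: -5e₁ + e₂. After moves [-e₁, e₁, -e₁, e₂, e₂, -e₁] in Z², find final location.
(-7, 3)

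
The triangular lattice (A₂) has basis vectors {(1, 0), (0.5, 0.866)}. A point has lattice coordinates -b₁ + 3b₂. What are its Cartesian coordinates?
(0.5, 2.598)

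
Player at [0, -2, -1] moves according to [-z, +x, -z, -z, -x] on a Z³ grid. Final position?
(0, -2, -4)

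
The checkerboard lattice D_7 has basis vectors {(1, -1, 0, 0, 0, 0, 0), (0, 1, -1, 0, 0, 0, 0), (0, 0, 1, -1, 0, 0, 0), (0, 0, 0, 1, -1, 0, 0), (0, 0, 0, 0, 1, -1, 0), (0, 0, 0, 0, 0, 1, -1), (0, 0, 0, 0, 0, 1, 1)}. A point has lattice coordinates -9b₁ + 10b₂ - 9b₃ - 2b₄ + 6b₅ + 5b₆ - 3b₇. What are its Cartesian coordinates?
(-9, 19, -19, 7, 8, -4, -8)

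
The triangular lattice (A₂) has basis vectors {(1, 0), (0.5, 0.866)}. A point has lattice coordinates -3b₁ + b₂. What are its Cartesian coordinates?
(-2.5, 0.866)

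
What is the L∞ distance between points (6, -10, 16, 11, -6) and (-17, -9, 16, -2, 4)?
23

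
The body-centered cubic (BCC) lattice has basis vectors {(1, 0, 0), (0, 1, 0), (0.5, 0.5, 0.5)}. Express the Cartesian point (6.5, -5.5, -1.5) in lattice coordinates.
8b₁ - 4b₂ - 3b₃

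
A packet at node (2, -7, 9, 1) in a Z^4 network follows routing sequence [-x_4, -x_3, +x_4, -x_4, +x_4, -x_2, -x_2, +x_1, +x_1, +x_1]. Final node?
(5, -9, 8, 1)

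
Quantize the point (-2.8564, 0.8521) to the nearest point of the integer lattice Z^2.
(-3, 1)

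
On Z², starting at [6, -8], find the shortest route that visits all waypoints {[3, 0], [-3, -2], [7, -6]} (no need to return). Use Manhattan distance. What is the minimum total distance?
21
(one optimal route: (6, -8) → (7, -6) → (3, 0) → (-3, -2))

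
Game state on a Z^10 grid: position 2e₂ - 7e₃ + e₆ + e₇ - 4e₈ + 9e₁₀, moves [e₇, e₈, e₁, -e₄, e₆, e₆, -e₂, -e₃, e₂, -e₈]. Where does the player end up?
(1, 2, -8, -1, 0, 3, 2, -4, 0, 9)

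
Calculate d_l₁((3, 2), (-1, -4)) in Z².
10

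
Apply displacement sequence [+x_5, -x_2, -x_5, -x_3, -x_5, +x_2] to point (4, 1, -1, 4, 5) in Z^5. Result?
(4, 1, -2, 4, 4)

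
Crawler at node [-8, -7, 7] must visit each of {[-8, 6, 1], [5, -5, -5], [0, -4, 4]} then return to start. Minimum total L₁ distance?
78
(one optimal route: (-8, -7, 7) → (-8, 6, 1) → (5, -5, -5) → (0, -4, 4) → (-8, -7, 7))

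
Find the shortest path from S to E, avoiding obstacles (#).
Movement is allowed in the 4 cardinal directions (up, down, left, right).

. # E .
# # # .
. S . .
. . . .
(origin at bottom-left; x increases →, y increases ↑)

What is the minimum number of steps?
5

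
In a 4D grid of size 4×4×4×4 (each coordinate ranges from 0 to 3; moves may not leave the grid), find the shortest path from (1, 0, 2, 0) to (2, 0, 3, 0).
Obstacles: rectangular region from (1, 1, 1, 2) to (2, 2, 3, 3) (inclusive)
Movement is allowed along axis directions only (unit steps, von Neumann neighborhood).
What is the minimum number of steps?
2
(one shortest path: (1, 0, 2, 0) → (2, 0, 2, 0) → (2, 0, 3, 0))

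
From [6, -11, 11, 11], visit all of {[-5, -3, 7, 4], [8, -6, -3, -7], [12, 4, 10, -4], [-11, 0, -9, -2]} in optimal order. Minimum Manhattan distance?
127
(one optimal route: (6, -11, 11, 11) → (-5, -3, 7, 4) → (-11, 0, -9, -2) → (8, -6, -3, -7) → (12, 4, 10, -4))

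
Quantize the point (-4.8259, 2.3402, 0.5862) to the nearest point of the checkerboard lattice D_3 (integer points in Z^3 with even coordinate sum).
(-5, 2, 1)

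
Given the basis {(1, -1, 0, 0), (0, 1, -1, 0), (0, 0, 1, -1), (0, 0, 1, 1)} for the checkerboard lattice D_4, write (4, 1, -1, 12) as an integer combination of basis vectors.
4b₁ + 5b₂ - 4b₃ + 8b₄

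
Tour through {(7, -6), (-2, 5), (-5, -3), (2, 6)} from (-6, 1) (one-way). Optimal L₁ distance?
38
(one optimal route: (-6, 1) → (-5, -3) → (-2, 5) → (2, 6) → (7, -6))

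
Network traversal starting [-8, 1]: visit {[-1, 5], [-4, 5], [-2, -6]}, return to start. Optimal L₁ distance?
36
(one optimal route: (-8, 1) → (-4, 5) → (-1, 5) → (-2, -6) → (-8, 1))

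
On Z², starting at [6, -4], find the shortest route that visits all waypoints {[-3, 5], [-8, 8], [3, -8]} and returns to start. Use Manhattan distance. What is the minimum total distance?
60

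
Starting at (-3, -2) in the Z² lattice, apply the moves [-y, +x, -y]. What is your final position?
(-2, -4)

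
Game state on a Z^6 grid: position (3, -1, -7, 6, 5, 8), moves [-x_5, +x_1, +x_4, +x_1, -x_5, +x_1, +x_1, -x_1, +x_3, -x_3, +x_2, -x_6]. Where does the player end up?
(6, 0, -7, 7, 3, 7)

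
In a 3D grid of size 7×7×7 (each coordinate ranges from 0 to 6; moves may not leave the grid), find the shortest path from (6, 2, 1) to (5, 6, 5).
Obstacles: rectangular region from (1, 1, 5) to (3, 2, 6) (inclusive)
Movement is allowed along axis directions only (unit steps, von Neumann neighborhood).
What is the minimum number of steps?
9
(one shortest path: (6, 2, 1) → (5, 2, 1) → (5, 3, 1) → (5, 4, 1) → (5, 5, 1) → (5, 6, 1) → (5, 6, 2) → (5, 6, 3) → (5, 6, 4) → (5, 6, 5))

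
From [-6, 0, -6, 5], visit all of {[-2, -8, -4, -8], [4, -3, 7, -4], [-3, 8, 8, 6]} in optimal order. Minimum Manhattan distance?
81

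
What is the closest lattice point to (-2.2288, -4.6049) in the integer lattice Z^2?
(-2, -5)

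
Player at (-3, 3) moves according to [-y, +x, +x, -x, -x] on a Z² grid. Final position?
(-3, 2)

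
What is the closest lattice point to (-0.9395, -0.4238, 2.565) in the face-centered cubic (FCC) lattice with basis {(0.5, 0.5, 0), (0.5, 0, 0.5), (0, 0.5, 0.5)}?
(-1, -0.5, 2.5)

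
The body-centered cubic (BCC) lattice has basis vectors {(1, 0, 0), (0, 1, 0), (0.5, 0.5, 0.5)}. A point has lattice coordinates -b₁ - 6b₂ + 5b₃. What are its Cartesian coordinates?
(1.5, -3.5, 2.5)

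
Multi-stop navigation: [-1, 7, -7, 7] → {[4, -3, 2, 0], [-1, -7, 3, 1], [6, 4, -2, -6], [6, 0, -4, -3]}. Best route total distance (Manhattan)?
62
(one optimal route: (-1, 7, -7, 7) → (6, 4, -2, -6) → (6, 0, -4, -3) → (4, -3, 2, 0) → (-1, -7, 3, 1))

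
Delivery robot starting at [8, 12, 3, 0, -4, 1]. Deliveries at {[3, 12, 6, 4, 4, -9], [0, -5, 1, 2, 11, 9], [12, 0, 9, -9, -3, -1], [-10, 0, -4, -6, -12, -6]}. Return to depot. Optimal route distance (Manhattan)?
234
(one optimal route: (8, 12, 3, 0, -4, 1) → (3, 12, 6, 4, 4, -9) → (0, -5, 1, 2, 11, 9) → (-10, 0, -4, -6, -12, -6) → (12, 0, 9, -9, -3, -1) → (8, 12, 3, 0, -4, 1))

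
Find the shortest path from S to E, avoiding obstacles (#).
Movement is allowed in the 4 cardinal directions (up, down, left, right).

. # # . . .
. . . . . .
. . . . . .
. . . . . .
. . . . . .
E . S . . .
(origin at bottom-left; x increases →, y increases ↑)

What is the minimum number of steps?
2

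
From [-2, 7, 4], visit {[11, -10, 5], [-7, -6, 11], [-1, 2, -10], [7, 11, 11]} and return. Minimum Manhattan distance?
134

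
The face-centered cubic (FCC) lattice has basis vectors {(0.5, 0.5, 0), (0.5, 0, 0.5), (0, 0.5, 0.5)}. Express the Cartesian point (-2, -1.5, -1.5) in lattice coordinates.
-2b₁ - 2b₂ - b₃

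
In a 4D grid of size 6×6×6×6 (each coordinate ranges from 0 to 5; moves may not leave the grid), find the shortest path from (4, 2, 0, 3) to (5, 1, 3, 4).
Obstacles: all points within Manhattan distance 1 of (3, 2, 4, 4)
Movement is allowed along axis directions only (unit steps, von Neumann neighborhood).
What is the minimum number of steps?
6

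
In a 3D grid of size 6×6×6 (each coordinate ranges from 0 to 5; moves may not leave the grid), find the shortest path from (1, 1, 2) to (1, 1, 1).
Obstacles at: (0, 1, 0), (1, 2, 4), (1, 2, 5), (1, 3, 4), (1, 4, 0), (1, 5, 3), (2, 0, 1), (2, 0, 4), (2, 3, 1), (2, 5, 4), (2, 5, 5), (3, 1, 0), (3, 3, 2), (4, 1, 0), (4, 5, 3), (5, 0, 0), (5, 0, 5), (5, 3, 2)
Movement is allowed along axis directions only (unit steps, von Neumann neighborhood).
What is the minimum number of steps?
1
(one shortest path: (1, 1, 2) → (1, 1, 1))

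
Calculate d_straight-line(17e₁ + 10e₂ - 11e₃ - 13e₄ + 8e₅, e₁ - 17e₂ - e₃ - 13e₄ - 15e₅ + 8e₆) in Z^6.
40.9634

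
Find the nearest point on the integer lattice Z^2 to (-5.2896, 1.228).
(-5, 1)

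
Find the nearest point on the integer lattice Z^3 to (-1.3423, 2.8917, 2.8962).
(-1, 3, 3)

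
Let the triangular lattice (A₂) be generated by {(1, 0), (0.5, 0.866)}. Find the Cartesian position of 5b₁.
(5, 0)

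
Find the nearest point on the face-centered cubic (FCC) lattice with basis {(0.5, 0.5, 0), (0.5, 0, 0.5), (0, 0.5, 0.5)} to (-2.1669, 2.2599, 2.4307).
(-2, 2.5, 2.5)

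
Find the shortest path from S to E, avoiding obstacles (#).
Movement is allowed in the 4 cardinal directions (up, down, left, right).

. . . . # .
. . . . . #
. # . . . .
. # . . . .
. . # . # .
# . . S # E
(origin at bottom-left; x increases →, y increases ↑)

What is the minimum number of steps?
6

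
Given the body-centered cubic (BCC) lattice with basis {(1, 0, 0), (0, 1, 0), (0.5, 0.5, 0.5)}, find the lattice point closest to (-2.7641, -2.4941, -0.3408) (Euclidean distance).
(-2.5, -2.5, -0.5)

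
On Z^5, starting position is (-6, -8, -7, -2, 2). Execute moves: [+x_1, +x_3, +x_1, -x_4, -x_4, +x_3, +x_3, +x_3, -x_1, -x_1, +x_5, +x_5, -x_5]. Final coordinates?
(-6, -8, -3, -4, 3)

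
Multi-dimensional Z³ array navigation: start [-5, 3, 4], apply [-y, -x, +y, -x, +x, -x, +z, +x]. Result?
(-6, 3, 5)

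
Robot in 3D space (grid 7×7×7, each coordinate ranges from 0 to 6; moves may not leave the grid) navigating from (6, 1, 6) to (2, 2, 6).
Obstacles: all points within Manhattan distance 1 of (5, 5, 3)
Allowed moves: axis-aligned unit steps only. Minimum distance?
5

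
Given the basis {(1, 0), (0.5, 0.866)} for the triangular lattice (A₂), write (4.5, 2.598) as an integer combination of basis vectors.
3b₁ + 3b₂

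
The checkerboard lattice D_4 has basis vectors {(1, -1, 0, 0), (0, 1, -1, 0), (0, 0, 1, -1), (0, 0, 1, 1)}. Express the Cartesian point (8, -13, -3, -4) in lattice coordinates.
8b₁ - 5b₂ - 2b₃ - 6b₄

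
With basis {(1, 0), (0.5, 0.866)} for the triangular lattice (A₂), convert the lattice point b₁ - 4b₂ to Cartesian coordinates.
(-1, -3.464)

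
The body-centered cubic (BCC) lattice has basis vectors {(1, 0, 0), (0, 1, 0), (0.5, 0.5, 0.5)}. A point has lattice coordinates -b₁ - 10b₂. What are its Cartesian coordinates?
(-1, -10, 0)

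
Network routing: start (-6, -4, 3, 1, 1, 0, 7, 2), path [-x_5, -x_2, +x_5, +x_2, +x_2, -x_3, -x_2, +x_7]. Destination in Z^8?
(-6, -4, 2, 1, 1, 0, 8, 2)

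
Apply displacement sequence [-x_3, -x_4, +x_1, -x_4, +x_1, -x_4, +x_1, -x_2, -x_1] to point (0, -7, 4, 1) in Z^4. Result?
(2, -8, 3, -2)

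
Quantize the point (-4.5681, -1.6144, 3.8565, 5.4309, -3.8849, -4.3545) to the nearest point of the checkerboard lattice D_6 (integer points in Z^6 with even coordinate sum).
(-5, -2, 4, 5, -4, -4)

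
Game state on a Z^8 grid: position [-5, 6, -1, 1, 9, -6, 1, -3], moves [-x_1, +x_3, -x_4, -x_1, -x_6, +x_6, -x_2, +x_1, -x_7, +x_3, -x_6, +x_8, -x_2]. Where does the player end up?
(-6, 4, 1, 0, 9, -7, 0, -2)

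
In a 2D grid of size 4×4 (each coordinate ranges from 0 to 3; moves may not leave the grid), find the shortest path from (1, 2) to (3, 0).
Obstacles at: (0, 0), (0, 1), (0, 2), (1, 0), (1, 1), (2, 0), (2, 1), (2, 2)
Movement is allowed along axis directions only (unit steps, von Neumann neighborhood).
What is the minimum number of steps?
6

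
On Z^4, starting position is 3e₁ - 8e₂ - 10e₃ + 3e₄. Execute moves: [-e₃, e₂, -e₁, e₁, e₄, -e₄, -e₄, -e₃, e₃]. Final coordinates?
(3, -7, -11, 2)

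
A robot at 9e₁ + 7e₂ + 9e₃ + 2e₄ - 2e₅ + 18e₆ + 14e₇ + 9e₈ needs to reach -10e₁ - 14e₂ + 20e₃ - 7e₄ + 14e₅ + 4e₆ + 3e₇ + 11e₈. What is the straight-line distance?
39.7618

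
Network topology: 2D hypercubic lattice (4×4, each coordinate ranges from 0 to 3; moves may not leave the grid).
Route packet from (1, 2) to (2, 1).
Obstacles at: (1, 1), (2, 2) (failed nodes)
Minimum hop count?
6
(one shortest path: (1, 2) → (0, 2) → (0, 1) → (0, 0) → (1, 0) → (2, 0) → (2, 1))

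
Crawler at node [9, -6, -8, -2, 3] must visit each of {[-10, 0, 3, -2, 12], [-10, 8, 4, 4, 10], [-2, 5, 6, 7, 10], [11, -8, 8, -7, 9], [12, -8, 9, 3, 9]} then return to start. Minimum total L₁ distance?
156
(one optimal route: (9, -6, -8, -2, 3) → (-10, 0, 3, -2, 12) → (-10, 8, 4, 4, 10) → (-2, 5, 6, 7, 10) → (12, -8, 9, 3, 9) → (11, -8, 8, -7, 9) → (9, -6, -8, -2, 3))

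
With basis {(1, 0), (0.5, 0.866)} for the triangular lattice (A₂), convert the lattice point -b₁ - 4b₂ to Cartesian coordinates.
(-3, -3.464)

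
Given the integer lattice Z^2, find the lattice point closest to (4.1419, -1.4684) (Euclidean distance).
(4, -1)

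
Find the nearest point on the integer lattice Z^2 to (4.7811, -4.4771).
(5, -4)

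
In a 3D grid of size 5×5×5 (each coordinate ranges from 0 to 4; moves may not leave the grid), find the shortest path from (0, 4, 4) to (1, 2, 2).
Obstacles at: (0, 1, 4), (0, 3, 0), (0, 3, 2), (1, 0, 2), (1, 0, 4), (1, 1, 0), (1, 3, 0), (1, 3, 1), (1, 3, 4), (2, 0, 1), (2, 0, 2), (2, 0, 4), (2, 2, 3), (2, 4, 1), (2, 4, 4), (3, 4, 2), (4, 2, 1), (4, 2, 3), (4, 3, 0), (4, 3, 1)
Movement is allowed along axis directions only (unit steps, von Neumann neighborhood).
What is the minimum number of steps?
5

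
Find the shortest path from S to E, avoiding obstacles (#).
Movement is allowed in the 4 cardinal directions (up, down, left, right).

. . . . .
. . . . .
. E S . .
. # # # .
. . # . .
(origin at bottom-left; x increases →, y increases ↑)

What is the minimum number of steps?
1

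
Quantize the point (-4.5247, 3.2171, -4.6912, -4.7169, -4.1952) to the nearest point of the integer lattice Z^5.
(-5, 3, -5, -5, -4)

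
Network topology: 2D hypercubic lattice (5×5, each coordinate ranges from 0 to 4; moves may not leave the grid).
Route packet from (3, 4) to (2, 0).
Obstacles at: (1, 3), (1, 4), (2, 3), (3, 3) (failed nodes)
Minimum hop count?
7
(one shortest path: (3, 4) → (4, 4) → (4, 3) → (4, 2) → (3, 2) → (2, 2) → (2, 1) → (2, 0))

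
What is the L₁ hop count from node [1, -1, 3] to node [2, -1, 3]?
1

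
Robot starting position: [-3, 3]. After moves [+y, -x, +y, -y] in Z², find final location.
(-4, 4)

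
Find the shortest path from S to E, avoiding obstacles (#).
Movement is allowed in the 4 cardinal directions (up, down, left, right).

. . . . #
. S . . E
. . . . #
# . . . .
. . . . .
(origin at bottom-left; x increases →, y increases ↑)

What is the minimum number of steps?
3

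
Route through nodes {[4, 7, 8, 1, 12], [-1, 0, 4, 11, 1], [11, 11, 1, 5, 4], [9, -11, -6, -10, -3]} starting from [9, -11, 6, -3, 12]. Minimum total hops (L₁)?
150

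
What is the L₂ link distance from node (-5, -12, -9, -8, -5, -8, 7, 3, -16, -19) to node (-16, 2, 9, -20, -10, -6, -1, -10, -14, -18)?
32.4345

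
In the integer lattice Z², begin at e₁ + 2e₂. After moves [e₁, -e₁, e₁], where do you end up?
(2, 2)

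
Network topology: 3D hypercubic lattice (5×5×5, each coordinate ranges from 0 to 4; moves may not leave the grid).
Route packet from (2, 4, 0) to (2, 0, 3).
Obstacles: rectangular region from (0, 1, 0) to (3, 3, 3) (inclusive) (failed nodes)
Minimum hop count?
9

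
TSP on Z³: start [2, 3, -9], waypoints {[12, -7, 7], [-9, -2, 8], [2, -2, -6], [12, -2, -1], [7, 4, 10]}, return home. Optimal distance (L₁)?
112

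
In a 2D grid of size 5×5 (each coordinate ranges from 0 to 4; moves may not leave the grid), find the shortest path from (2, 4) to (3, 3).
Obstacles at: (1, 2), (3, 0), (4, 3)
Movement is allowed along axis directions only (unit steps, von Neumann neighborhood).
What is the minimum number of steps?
2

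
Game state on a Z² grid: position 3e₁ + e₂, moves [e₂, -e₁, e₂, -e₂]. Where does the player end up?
(2, 2)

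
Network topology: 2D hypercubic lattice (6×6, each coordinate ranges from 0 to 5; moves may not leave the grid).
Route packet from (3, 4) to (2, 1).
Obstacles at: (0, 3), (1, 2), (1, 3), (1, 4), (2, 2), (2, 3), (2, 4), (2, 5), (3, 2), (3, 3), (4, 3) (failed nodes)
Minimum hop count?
8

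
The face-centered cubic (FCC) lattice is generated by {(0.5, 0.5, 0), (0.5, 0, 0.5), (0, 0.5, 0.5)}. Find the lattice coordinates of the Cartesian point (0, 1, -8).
9b₁ - 9b₂ - 7b₃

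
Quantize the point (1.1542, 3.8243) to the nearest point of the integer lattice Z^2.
(1, 4)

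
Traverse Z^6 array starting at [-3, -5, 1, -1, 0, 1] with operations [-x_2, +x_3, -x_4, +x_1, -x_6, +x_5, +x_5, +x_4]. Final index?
(-2, -6, 2, -1, 2, 0)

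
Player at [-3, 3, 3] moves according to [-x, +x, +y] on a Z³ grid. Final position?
(-3, 4, 3)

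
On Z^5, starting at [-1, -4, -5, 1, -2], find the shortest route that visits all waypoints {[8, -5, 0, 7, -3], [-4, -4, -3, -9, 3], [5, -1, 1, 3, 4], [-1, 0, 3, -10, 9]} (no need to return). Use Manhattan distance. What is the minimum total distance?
86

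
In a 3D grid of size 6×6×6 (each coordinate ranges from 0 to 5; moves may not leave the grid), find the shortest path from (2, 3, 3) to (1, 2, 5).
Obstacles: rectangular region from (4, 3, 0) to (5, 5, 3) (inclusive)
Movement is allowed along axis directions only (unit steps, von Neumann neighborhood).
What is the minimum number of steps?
4
(one shortest path: (2, 3, 3) → (1, 3, 3) → (1, 2, 3) → (1, 2, 4) → (1, 2, 5))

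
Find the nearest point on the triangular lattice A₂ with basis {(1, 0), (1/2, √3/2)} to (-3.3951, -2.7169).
(-3.5, -2.598)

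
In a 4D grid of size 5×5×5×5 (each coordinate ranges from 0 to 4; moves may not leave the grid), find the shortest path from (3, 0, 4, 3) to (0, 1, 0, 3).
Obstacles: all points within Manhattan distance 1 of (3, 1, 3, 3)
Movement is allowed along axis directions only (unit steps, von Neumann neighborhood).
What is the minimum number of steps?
8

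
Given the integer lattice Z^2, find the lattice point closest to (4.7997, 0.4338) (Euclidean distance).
(5, 0)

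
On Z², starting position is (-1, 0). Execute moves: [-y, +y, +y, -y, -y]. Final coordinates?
(-1, -1)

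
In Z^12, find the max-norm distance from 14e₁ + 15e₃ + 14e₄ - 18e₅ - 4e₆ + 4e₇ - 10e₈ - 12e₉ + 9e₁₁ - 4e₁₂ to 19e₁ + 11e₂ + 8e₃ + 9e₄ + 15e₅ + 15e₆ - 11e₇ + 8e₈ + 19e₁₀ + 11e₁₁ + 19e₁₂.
33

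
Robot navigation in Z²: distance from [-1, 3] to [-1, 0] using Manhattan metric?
3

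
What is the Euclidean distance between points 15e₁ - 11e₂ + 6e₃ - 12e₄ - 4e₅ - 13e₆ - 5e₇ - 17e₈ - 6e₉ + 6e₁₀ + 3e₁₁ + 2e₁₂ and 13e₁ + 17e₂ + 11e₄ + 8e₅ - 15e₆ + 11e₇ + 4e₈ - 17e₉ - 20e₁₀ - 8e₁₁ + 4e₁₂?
55.857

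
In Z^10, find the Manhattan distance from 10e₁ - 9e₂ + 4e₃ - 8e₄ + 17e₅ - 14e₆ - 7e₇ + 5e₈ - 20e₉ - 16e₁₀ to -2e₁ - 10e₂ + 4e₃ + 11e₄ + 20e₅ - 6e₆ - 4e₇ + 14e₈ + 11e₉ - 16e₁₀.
86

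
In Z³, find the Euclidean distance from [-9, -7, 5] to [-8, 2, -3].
12.083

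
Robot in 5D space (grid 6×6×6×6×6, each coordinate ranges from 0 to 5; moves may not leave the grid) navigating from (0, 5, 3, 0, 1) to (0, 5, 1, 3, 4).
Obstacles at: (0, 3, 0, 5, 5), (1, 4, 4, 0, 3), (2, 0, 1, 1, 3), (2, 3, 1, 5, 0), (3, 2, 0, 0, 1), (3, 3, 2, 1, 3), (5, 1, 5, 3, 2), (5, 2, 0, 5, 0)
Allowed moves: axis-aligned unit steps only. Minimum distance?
8
(one shortest path: (0, 5, 3, 0, 1) → (0, 5, 2, 0, 1) → (0, 5, 1, 0, 1) → (0, 5, 1, 1, 1) → (0, 5, 1, 2, 1) → (0, 5, 1, 3, 1) → (0, 5, 1, 3, 2) → (0, 5, 1, 3, 3) → (0, 5, 1, 3, 4))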